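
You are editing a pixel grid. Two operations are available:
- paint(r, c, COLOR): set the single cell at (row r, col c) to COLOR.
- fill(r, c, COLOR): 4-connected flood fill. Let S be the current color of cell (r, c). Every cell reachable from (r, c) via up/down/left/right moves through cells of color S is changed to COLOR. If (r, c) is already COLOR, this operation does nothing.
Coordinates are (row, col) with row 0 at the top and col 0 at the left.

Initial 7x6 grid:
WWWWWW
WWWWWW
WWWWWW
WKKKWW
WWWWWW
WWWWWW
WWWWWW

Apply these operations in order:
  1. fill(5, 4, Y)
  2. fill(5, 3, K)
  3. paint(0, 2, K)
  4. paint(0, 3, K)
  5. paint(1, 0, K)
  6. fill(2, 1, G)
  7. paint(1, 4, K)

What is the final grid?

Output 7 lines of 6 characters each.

Answer: GGGGGG
GGGGKG
GGGGGG
GGGGGG
GGGGGG
GGGGGG
GGGGGG

Derivation:
After op 1 fill(5,4,Y) [39 cells changed]:
YYYYYY
YYYYYY
YYYYYY
YKKKYY
YYYYYY
YYYYYY
YYYYYY
After op 2 fill(5,3,K) [39 cells changed]:
KKKKKK
KKKKKK
KKKKKK
KKKKKK
KKKKKK
KKKKKK
KKKKKK
After op 3 paint(0,2,K):
KKKKKK
KKKKKK
KKKKKK
KKKKKK
KKKKKK
KKKKKK
KKKKKK
After op 4 paint(0,3,K):
KKKKKK
KKKKKK
KKKKKK
KKKKKK
KKKKKK
KKKKKK
KKKKKK
After op 5 paint(1,0,K):
KKKKKK
KKKKKK
KKKKKK
KKKKKK
KKKKKK
KKKKKK
KKKKKK
After op 6 fill(2,1,G) [42 cells changed]:
GGGGGG
GGGGGG
GGGGGG
GGGGGG
GGGGGG
GGGGGG
GGGGGG
After op 7 paint(1,4,K):
GGGGGG
GGGGKG
GGGGGG
GGGGGG
GGGGGG
GGGGGG
GGGGGG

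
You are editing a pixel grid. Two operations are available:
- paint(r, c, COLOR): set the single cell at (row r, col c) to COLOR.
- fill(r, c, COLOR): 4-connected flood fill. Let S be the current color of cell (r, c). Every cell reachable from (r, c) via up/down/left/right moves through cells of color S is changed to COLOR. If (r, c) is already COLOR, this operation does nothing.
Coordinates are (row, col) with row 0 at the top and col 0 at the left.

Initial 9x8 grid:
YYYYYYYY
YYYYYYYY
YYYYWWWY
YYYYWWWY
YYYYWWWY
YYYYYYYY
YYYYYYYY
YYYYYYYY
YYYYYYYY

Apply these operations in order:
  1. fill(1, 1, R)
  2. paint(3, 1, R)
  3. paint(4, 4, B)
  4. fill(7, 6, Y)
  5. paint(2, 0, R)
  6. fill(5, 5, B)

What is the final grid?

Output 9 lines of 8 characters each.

After op 1 fill(1,1,R) [63 cells changed]:
RRRRRRRR
RRRRRRRR
RRRRWWWR
RRRRWWWR
RRRRWWWR
RRRRRRRR
RRRRRRRR
RRRRRRRR
RRRRRRRR
After op 2 paint(3,1,R):
RRRRRRRR
RRRRRRRR
RRRRWWWR
RRRRWWWR
RRRRWWWR
RRRRRRRR
RRRRRRRR
RRRRRRRR
RRRRRRRR
After op 3 paint(4,4,B):
RRRRRRRR
RRRRRRRR
RRRRWWWR
RRRRWWWR
RRRRBWWR
RRRRRRRR
RRRRRRRR
RRRRRRRR
RRRRRRRR
After op 4 fill(7,6,Y) [63 cells changed]:
YYYYYYYY
YYYYYYYY
YYYYWWWY
YYYYWWWY
YYYYBWWY
YYYYYYYY
YYYYYYYY
YYYYYYYY
YYYYYYYY
After op 5 paint(2,0,R):
YYYYYYYY
YYYYYYYY
RYYYWWWY
YYYYWWWY
YYYYBWWY
YYYYYYYY
YYYYYYYY
YYYYYYYY
YYYYYYYY
After op 6 fill(5,5,B) [62 cells changed]:
BBBBBBBB
BBBBBBBB
RBBBWWWB
BBBBWWWB
BBBBBWWB
BBBBBBBB
BBBBBBBB
BBBBBBBB
BBBBBBBB

Answer: BBBBBBBB
BBBBBBBB
RBBBWWWB
BBBBWWWB
BBBBBWWB
BBBBBBBB
BBBBBBBB
BBBBBBBB
BBBBBBBB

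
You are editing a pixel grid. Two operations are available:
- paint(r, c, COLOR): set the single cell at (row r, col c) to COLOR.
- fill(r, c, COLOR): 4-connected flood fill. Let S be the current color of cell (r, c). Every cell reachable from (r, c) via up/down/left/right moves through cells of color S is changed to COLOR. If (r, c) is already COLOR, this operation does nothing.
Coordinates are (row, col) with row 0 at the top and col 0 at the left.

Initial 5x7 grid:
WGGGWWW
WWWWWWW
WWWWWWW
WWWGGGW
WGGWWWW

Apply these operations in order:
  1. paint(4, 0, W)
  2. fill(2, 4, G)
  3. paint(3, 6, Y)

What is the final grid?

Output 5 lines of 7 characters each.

After op 1 paint(4,0,W):
WGGGWWW
WWWWWWW
WWWWWWW
WWWGGGW
WGGWWWW
After op 2 fill(2,4,G) [27 cells changed]:
GGGGGGG
GGGGGGG
GGGGGGG
GGGGGGG
GGGGGGG
After op 3 paint(3,6,Y):
GGGGGGG
GGGGGGG
GGGGGGG
GGGGGGY
GGGGGGG

Answer: GGGGGGG
GGGGGGG
GGGGGGG
GGGGGGY
GGGGGGG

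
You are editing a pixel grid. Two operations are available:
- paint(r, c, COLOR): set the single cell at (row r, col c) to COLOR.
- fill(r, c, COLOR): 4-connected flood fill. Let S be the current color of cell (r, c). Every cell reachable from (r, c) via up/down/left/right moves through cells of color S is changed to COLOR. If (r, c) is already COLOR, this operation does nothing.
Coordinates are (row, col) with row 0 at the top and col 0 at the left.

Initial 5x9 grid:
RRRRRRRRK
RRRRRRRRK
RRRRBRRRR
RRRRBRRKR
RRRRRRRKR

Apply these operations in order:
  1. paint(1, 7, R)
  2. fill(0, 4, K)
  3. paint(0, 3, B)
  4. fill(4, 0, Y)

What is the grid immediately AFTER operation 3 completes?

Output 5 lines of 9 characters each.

After op 1 paint(1,7,R):
RRRRRRRRK
RRRRRRRRK
RRRRBRRRR
RRRRBRRKR
RRRRRRRKR
After op 2 fill(0,4,K) [39 cells changed]:
KKKKKKKKK
KKKKKKKKK
KKKKBKKKK
KKKKBKKKK
KKKKKKKKK
After op 3 paint(0,3,B):
KKKBKKKKK
KKKKKKKKK
KKKKBKKKK
KKKKBKKKK
KKKKKKKKK

Answer: KKKBKKKKK
KKKKKKKKK
KKKKBKKKK
KKKKBKKKK
KKKKKKKKK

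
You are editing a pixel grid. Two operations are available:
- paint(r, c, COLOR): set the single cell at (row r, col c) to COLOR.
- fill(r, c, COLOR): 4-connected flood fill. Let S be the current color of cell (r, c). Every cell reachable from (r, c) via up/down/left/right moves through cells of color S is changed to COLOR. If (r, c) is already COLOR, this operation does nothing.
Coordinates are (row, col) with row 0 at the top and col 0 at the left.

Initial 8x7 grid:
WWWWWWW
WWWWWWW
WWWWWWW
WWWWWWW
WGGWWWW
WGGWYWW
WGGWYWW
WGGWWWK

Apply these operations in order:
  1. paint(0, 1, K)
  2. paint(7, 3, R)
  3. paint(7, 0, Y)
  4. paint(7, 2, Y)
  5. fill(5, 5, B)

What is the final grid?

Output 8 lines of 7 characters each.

Answer: BKBBBBB
BBBBBBB
BBBBBBB
BBBBBBB
BGGBBBB
BGGBYBB
BGGBYBB
YGYRBBK

Derivation:
After op 1 paint(0,1,K):
WKWWWWW
WWWWWWW
WWWWWWW
WWWWWWW
WGGWWWW
WGGWYWW
WGGWYWW
WGGWWWK
After op 2 paint(7,3,R):
WKWWWWW
WWWWWWW
WWWWWWW
WWWWWWW
WGGWWWW
WGGWYWW
WGGWYWW
WGGRWWK
After op 3 paint(7,0,Y):
WKWWWWW
WWWWWWW
WWWWWWW
WWWWWWW
WGGWWWW
WGGWYWW
WGGWYWW
YGGRWWK
After op 4 paint(7,2,Y):
WKWWWWW
WWWWWWW
WWWWWWW
WWWWWWW
WGGWWWW
WGGWYWW
WGGWYWW
YGYRWWK
After op 5 fill(5,5,B) [42 cells changed]:
BKBBBBB
BBBBBBB
BBBBBBB
BBBBBBB
BGGBBBB
BGGBYBB
BGGBYBB
YGYRBBK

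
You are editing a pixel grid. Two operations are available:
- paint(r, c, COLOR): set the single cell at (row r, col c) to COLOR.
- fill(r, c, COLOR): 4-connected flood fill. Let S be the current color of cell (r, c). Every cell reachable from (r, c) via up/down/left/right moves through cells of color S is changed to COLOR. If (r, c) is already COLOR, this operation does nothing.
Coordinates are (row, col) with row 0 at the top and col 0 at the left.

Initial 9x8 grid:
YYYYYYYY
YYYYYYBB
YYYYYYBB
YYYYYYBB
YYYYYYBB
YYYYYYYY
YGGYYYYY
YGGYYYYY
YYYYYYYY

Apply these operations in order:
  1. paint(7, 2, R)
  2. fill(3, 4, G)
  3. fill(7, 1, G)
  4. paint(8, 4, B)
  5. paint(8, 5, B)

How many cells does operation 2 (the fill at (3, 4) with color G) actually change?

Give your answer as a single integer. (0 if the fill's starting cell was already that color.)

Answer: 60

Derivation:
After op 1 paint(7,2,R):
YYYYYYYY
YYYYYYBB
YYYYYYBB
YYYYYYBB
YYYYYYBB
YYYYYYYY
YGGYYYYY
YGRYYYYY
YYYYYYYY
After op 2 fill(3,4,G) [60 cells changed]:
GGGGGGGG
GGGGGGBB
GGGGGGBB
GGGGGGBB
GGGGGGBB
GGGGGGGG
GGGGGGGG
GGRGGGGG
GGGGGGGG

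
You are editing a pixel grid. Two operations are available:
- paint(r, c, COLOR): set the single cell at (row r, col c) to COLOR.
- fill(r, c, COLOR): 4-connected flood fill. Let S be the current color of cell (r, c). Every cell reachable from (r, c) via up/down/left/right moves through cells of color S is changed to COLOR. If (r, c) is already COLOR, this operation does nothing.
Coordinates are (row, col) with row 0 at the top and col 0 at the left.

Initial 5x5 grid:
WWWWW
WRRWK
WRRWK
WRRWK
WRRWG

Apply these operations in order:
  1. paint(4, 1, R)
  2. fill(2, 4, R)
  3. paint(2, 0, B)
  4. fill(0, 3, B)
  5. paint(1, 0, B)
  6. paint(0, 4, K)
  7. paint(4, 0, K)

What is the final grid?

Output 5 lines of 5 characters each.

After op 1 paint(4,1,R):
WWWWW
WRRWK
WRRWK
WRRWK
WRRWG
After op 2 fill(2,4,R) [3 cells changed]:
WWWWW
WRRWR
WRRWR
WRRWR
WRRWG
After op 3 paint(2,0,B):
WWWWW
WRRWR
BRRWR
WRRWR
WRRWG
After op 4 fill(0,3,B) [10 cells changed]:
BBBBB
BRRBR
BRRBR
WRRBR
WRRBG
After op 5 paint(1,0,B):
BBBBB
BRRBR
BRRBR
WRRBR
WRRBG
After op 6 paint(0,4,K):
BBBBK
BRRBR
BRRBR
WRRBR
WRRBG
After op 7 paint(4,0,K):
BBBBK
BRRBR
BRRBR
WRRBR
KRRBG

Answer: BBBBK
BRRBR
BRRBR
WRRBR
KRRBG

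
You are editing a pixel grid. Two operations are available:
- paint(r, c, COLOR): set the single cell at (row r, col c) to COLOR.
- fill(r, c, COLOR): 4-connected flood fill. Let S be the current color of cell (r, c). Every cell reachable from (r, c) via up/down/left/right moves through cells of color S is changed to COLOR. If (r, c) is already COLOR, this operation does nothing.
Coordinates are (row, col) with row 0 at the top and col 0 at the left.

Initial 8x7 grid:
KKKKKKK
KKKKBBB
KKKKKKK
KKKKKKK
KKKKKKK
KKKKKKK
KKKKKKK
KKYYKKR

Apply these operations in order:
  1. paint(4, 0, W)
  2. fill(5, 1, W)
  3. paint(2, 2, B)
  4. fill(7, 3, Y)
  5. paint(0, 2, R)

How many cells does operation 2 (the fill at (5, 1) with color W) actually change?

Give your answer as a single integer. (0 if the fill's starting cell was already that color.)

Answer: 49

Derivation:
After op 1 paint(4,0,W):
KKKKKKK
KKKKBBB
KKKKKKK
KKKKKKK
WKKKKKK
KKKKKKK
KKKKKKK
KKYYKKR
After op 2 fill(5,1,W) [49 cells changed]:
WWWWWWW
WWWWBBB
WWWWWWW
WWWWWWW
WWWWWWW
WWWWWWW
WWWWWWW
WWYYWWR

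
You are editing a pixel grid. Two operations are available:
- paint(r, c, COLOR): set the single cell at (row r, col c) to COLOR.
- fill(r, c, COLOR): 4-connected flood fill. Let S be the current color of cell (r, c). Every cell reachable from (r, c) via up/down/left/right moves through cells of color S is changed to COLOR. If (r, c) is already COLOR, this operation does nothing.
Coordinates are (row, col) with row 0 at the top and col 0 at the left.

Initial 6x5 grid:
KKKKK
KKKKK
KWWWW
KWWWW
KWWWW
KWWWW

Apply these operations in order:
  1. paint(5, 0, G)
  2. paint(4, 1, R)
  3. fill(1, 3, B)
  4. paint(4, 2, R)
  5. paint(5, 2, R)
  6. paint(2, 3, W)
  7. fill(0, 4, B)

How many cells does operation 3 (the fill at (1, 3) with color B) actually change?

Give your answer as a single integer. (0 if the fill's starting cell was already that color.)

After op 1 paint(5,0,G):
KKKKK
KKKKK
KWWWW
KWWWW
KWWWW
GWWWW
After op 2 paint(4,1,R):
KKKKK
KKKKK
KWWWW
KWWWW
KRWWW
GWWWW
After op 3 fill(1,3,B) [13 cells changed]:
BBBBB
BBBBB
BWWWW
BWWWW
BRWWW
GWWWW

Answer: 13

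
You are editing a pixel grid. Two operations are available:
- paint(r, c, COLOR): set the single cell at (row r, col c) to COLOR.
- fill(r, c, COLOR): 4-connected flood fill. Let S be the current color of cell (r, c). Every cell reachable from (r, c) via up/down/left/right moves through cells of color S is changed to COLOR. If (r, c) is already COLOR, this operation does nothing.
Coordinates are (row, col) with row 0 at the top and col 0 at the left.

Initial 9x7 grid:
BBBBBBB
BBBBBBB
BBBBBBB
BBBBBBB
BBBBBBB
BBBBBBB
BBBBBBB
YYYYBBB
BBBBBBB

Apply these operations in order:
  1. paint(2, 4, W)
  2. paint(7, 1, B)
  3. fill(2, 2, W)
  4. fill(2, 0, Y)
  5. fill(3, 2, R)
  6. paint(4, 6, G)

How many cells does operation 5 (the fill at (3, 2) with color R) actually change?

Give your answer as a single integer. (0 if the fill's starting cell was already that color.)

Answer: 63

Derivation:
After op 1 paint(2,4,W):
BBBBBBB
BBBBBBB
BBBBWBB
BBBBBBB
BBBBBBB
BBBBBBB
BBBBBBB
YYYYBBB
BBBBBBB
After op 2 paint(7,1,B):
BBBBBBB
BBBBBBB
BBBBWBB
BBBBBBB
BBBBBBB
BBBBBBB
BBBBBBB
YBYYBBB
BBBBBBB
After op 3 fill(2,2,W) [59 cells changed]:
WWWWWWW
WWWWWWW
WWWWWWW
WWWWWWW
WWWWWWW
WWWWWWW
WWWWWWW
YWYYWWW
WWWWWWW
After op 4 fill(2,0,Y) [60 cells changed]:
YYYYYYY
YYYYYYY
YYYYYYY
YYYYYYY
YYYYYYY
YYYYYYY
YYYYYYY
YYYYYYY
YYYYYYY
After op 5 fill(3,2,R) [63 cells changed]:
RRRRRRR
RRRRRRR
RRRRRRR
RRRRRRR
RRRRRRR
RRRRRRR
RRRRRRR
RRRRRRR
RRRRRRR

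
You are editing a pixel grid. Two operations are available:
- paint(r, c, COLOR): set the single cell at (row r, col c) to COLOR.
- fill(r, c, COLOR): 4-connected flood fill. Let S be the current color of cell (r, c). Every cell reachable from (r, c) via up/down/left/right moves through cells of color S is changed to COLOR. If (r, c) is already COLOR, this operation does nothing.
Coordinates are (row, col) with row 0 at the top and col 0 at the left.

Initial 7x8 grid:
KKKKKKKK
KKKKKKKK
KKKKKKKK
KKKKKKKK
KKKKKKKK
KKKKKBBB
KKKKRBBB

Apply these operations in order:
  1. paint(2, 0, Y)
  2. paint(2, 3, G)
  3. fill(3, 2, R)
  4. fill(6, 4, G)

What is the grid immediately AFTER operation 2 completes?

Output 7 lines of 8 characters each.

Answer: KKKKKKKK
KKKKKKKK
YKKGKKKK
KKKKKKKK
KKKKKKKK
KKKKKBBB
KKKKRBBB

Derivation:
After op 1 paint(2,0,Y):
KKKKKKKK
KKKKKKKK
YKKKKKKK
KKKKKKKK
KKKKKKKK
KKKKKBBB
KKKKRBBB
After op 2 paint(2,3,G):
KKKKKKKK
KKKKKKKK
YKKGKKKK
KKKKKKKK
KKKKKKKK
KKKKKBBB
KKKKRBBB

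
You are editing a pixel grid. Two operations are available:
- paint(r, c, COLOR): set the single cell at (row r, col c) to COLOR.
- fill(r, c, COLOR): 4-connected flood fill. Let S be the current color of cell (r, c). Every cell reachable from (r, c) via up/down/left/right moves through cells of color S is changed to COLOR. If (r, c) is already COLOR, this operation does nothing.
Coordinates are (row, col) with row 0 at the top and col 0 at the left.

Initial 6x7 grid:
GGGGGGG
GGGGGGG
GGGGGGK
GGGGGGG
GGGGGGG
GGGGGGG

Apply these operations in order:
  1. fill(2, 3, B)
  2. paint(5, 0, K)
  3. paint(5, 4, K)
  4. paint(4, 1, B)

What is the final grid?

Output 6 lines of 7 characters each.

After op 1 fill(2,3,B) [41 cells changed]:
BBBBBBB
BBBBBBB
BBBBBBK
BBBBBBB
BBBBBBB
BBBBBBB
After op 2 paint(5,0,K):
BBBBBBB
BBBBBBB
BBBBBBK
BBBBBBB
BBBBBBB
KBBBBBB
After op 3 paint(5,4,K):
BBBBBBB
BBBBBBB
BBBBBBK
BBBBBBB
BBBBBBB
KBBBKBB
After op 4 paint(4,1,B):
BBBBBBB
BBBBBBB
BBBBBBK
BBBBBBB
BBBBBBB
KBBBKBB

Answer: BBBBBBB
BBBBBBB
BBBBBBK
BBBBBBB
BBBBBBB
KBBBKBB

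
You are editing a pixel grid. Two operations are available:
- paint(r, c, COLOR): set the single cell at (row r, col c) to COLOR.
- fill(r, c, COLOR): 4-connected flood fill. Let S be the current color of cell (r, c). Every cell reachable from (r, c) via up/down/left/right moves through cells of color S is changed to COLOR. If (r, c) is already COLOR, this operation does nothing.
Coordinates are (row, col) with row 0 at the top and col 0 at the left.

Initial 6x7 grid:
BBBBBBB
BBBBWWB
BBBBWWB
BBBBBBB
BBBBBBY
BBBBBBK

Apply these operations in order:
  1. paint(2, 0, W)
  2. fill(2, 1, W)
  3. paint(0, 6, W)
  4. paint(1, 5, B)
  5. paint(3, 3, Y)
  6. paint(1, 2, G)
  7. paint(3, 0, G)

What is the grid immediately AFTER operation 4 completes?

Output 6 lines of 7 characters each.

Answer: WWWWWWW
WWWWWBW
WWWWWWW
WWWWWWW
WWWWWWY
WWWWWWK

Derivation:
After op 1 paint(2,0,W):
BBBBBBB
BBBBWWB
WBBBWWB
BBBBBBB
BBBBBBY
BBBBBBK
After op 2 fill(2,1,W) [35 cells changed]:
WWWWWWW
WWWWWWW
WWWWWWW
WWWWWWW
WWWWWWY
WWWWWWK
After op 3 paint(0,6,W):
WWWWWWW
WWWWWWW
WWWWWWW
WWWWWWW
WWWWWWY
WWWWWWK
After op 4 paint(1,5,B):
WWWWWWW
WWWWWBW
WWWWWWW
WWWWWWW
WWWWWWY
WWWWWWK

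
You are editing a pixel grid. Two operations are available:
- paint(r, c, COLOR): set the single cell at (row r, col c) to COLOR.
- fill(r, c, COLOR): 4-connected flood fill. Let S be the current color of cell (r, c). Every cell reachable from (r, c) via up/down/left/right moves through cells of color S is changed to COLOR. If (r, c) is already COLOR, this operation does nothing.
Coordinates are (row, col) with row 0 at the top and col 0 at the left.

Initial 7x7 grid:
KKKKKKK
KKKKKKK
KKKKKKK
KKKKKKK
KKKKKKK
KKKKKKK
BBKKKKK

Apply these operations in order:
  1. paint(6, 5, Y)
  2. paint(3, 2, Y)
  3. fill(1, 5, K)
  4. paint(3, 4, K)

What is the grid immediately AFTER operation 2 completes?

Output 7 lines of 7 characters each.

Answer: KKKKKKK
KKKKKKK
KKKKKKK
KKYKKKK
KKKKKKK
KKKKKKK
BBKKKYK

Derivation:
After op 1 paint(6,5,Y):
KKKKKKK
KKKKKKK
KKKKKKK
KKKKKKK
KKKKKKK
KKKKKKK
BBKKKYK
After op 2 paint(3,2,Y):
KKKKKKK
KKKKKKK
KKKKKKK
KKYKKKK
KKKKKKK
KKKKKKK
BBKKKYK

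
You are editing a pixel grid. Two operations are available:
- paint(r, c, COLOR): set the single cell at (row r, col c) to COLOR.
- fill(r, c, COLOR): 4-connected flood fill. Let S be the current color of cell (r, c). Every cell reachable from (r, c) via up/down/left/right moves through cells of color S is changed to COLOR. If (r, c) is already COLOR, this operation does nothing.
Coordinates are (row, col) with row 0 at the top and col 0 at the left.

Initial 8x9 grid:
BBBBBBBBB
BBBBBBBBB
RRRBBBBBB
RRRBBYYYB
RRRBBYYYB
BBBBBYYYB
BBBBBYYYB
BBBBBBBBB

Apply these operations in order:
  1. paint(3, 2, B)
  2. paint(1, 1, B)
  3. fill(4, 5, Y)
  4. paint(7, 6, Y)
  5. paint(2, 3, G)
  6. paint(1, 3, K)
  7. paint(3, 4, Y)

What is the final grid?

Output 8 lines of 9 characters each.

After op 1 paint(3,2,B):
BBBBBBBBB
BBBBBBBBB
RRRBBBBBB
RRBBBYYYB
RRRBBYYYB
BBBBBYYYB
BBBBBYYYB
BBBBBBBBB
After op 2 paint(1,1,B):
BBBBBBBBB
BBBBBBBBB
RRRBBBBBB
RRBBBYYYB
RRRBBYYYB
BBBBBYYYB
BBBBBYYYB
BBBBBBBBB
After op 3 fill(4,5,Y) [0 cells changed]:
BBBBBBBBB
BBBBBBBBB
RRRBBBBBB
RRBBBYYYB
RRRBBYYYB
BBBBBYYYB
BBBBBYYYB
BBBBBBBBB
After op 4 paint(7,6,Y):
BBBBBBBBB
BBBBBBBBB
RRRBBBBBB
RRBBBYYYB
RRRBBYYYB
BBBBBYYYB
BBBBBYYYB
BBBBBBYBB
After op 5 paint(2,3,G):
BBBBBBBBB
BBBBBBBBB
RRRGBBBBB
RRBBBYYYB
RRRBBYYYB
BBBBBYYYB
BBBBBYYYB
BBBBBBYBB
After op 6 paint(1,3,K):
BBBBBBBBB
BBBKBBBBB
RRRGBBBBB
RRBBBYYYB
RRRBBYYYB
BBBBBYYYB
BBBBBYYYB
BBBBBBYBB
After op 7 paint(3,4,Y):
BBBBBBBBB
BBBKBBBBB
RRRGBBBBB
RRBBYYYYB
RRRBBYYYB
BBBBBYYYB
BBBBBYYYB
BBBBBBYBB

Answer: BBBBBBBBB
BBBKBBBBB
RRRGBBBBB
RRBBYYYYB
RRRBBYYYB
BBBBBYYYB
BBBBBYYYB
BBBBBBYBB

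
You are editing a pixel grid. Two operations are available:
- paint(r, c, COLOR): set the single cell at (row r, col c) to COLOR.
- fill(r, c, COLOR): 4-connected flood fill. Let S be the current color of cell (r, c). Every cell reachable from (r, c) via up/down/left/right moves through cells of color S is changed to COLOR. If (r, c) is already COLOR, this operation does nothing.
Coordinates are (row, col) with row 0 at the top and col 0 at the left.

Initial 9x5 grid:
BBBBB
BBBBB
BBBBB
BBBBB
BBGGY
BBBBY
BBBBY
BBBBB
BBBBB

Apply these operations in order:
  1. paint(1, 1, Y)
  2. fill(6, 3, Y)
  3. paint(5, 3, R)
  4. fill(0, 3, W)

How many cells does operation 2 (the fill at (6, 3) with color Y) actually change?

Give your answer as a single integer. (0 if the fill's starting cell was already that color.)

After op 1 paint(1,1,Y):
BBBBB
BYBBB
BBBBB
BBBBB
BBGGY
BBBBY
BBBBY
BBBBB
BBBBB
After op 2 fill(6,3,Y) [39 cells changed]:
YYYYY
YYYYY
YYYYY
YYYYY
YYGGY
YYYYY
YYYYY
YYYYY
YYYYY

Answer: 39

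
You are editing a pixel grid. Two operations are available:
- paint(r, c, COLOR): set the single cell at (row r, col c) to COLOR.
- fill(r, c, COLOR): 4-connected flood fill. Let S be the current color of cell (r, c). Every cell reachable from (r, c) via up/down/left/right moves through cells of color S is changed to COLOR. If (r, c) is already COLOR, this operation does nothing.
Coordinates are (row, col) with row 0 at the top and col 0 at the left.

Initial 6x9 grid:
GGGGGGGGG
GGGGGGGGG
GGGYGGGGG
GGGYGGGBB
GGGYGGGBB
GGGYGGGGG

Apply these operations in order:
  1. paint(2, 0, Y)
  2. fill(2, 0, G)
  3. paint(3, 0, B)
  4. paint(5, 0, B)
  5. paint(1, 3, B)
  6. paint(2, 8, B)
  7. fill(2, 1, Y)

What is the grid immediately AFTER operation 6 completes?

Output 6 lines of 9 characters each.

Answer: GGGGGGGGG
GGGBGGGGG
GGGYGGGGB
BGGYGGGBB
GGGYGGGBB
BGGYGGGGG

Derivation:
After op 1 paint(2,0,Y):
GGGGGGGGG
GGGGGGGGG
YGGYGGGGG
GGGYGGGBB
GGGYGGGBB
GGGYGGGGG
After op 2 fill(2,0,G) [1 cells changed]:
GGGGGGGGG
GGGGGGGGG
GGGYGGGGG
GGGYGGGBB
GGGYGGGBB
GGGYGGGGG
After op 3 paint(3,0,B):
GGGGGGGGG
GGGGGGGGG
GGGYGGGGG
BGGYGGGBB
GGGYGGGBB
GGGYGGGGG
After op 4 paint(5,0,B):
GGGGGGGGG
GGGGGGGGG
GGGYGGGGG
BGGYGGGBB
GGGYGGGBB
BGGYGGGGG
After op 5 paint(1,3,B):
GGGGGGGGG
GGGBGGGGG
GGGYGGGGG
BGGYGGGBB
GGGYGGGBB
BGGYGGGGG
After op 6 paint(2,8,B):
GGGGGGGGG
GGGBGGGGG
GGGYGGGGB
BGGYGGGBB
GGGYGGGBB
BGGYGGGGG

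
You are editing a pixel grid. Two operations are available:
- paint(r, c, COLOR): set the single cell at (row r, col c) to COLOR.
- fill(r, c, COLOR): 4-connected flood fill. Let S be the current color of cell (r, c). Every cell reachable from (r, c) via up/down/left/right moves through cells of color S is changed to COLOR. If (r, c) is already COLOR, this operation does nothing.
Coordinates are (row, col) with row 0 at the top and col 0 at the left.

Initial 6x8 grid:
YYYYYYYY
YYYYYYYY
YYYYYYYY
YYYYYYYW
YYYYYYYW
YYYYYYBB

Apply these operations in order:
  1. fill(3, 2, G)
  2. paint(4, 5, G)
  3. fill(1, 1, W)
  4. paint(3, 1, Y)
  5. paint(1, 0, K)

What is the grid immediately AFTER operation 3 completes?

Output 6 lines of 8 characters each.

After op 1 fill(3,2,G) [44 cells changed]:
GGGGGGGG
GGGGGGGG
GGGGGGGG
GGGGGGGW
GGGGGGGW
GGGGGGBB
After op 2 paint(4,5,G):
GGGGGGGG
GGGGGGGG
GGGGGGGG
GGGGGGGW
GGGGGGGW
GGGGGGBB
After op 3 fill(1,1,W) [44 cells changed]:
WWWWWWWW
WWWWWWWW
WWWWWWWW
WWWWWWWW
WWWWWWWW
WWWWWWBB

Answer: WWWWWWWW
WWWWWWWW
WWWWWWWW
WWWWWWWW
WWWWWWWW
WWWWWWBB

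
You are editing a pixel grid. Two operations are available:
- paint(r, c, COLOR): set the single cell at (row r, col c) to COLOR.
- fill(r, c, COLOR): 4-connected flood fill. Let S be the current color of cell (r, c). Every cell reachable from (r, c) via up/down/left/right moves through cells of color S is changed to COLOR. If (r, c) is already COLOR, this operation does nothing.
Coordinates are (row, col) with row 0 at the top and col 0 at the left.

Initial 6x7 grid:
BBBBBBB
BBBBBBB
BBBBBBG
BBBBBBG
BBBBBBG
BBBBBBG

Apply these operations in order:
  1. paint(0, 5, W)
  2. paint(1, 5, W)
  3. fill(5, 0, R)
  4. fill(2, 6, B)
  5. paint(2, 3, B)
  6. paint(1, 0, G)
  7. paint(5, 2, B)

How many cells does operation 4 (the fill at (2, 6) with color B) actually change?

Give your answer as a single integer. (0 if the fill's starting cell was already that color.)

Answer: 4

Derivation:
After op 1 paint(0,5,W):
BBBBBWB
BBBBBBB
BBBBBBG
BBBBBBG
BBBBBBG
BBBBBBG
After op 2 paint(1,5,W):
BBBBBWB
BBBBBWB
BBBBBBG
BBBBBBG
BBBBBBG
BBBBBBG
After op 3 fill(5,0,R) [34 cells changed]:
RRRRRWB
RRRRRWB
RRRRRRG
RRRRRRG
RRRRRRG
RRRRRRG
After op 4 fill(2,6,B) [4 cells changed]:
RRRRRWB
RRRRRWB
RRRRRRB
RRRRRRB
RRRRRRB
RRRRRRB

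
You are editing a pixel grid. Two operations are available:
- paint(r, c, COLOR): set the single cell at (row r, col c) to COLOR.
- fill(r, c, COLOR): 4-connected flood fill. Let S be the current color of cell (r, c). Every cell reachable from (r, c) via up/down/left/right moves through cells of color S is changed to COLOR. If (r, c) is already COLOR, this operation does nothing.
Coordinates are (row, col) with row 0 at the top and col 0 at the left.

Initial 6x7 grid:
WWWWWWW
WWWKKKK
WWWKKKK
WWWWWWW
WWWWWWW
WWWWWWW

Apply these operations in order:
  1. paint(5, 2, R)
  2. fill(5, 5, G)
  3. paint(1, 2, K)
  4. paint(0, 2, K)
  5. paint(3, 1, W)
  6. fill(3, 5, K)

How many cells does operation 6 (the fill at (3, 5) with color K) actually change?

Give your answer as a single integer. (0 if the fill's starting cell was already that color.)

After op 1 paint(5,2,R):
WWWWWWW
WWWKKKK
WWWKKKK
WWWWWWW
WWWWWWW
WWRWWWW
After op 2 fill(5,5,G) [33 cells changed]:
GGGGGGG
GGGKKKK
GGGKKKK
GGGGGGG
GGGGGGG
GGRGGGG
After op 3 paint(1,2,K):
GGGGGGG
GGKKKKK
GGGKKKK
GGGGGGG
GGGGGGG
GGRGGGG
After op 4 paint(0,2,K):
GGKGGGG
GGKKKKK
GGGKKKK
GGGGGGG
GGGGGGG
GGRGGGG
After op 5 paint(3,1,W):
GGKGGGG
GGKKKKK
GGGKKKK
GWGGGGG
GGGGGGG
GGRGGGG
After op 6 fill(3,5,K) [26 cells changed]:
KKKGGGG
KKKKKKK
KKKKKKK
KWKKKKK
KKKKKKK
KKRKKKK

Answer: 26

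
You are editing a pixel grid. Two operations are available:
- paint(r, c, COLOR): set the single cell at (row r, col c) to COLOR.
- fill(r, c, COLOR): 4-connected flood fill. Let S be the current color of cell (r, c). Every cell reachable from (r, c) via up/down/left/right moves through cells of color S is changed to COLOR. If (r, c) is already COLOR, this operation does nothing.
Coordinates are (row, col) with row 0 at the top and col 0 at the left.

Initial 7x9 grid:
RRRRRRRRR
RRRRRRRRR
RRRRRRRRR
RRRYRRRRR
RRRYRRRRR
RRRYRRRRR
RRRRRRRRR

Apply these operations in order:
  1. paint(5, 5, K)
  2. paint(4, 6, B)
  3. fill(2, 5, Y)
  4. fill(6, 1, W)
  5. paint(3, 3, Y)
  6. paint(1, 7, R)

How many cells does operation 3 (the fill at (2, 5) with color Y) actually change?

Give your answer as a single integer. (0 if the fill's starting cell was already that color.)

Answer: 58

Derivation:
After op 1 paint(5,5,K):
RRRRRRRRR
RRRRRRRRR
RRRRRRRRR
RRRYRRRRR
RRRYRRRRR
RRRYRKRRR
RRRRRRRRR
After op 2 paint(4,6,B):
RRRRRRRRR
RRRRRRRRR
RRRRRRRRR
RRRYRRRRR
RRRYRRBRR
RRRYRKRRR
RRRRRRRRR
After op 3 fill(2,5,Y) [58 cells changed]:
YYYYYYYYY
YYYYYYYYY
YYYYYYYYY
YYYYYYYYY
YYYYYYBYY
YYYYYKYYY
YYYYYYYYY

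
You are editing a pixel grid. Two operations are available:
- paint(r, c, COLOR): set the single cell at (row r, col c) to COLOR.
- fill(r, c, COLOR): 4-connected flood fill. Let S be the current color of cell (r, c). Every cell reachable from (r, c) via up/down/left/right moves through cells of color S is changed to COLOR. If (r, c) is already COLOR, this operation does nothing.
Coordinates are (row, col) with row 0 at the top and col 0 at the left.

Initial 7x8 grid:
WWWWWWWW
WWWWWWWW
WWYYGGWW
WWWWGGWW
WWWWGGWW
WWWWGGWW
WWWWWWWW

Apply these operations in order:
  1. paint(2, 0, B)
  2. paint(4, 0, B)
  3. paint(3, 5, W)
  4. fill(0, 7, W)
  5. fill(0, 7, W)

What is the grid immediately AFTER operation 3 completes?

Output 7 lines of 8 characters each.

Answer: WWWWWWWW
WWWWWWWW
BWYYGGWW
WWWWGWWW
BWWWGGWW
WWWWGGWW
WWWWWWWW

Derivation:
After op 1 paint(2,0,B):
WWWWWWWW
WWWWWWWW
BWYYGGWW
WWWWGGWW
WWWWGGWW
WWWWGGWW
WWWWWWWW
After op 2 paint(4,0,B):
WWWWWWWW
WWWWWWWW
BWYYGGWW
WWWWGGWW
BWWWGGWW
WWWWGGWW
WWWWWWWW
After op 3 paint(3,5,W):
WWWWWWWW
WWWWWWWW
BWYYGGWW
WWWWGWWW
BWWWGGWW
WWWWGGWW
WWWWWWWW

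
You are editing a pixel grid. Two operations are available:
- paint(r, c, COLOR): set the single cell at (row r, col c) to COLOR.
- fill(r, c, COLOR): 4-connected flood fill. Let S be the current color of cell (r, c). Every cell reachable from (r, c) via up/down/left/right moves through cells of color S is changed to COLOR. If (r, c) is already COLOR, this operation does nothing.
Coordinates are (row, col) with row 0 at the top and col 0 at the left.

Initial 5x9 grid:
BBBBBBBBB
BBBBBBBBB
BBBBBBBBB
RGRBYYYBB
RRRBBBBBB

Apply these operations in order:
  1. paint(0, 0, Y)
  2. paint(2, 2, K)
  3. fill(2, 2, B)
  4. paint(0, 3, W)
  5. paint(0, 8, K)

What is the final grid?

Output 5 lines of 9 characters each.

Answer: YBBWBBBBK
BBBBBBBBB
BBBBBBBBB
RGRBYYYBB
RRRBBBBBB

Derivation:
After op 1 paint(0,0,Y):
YBBBBBBBB
BBBBBBBBB
BBBBBBBBB
RGRBYYYBB
RRRBBBBBB
After op 2 paint(2,2,K):
YBBBBBBBB
BBBBBBBBB
BBKBBBBBB
RGRBYYYBB
RRRBBBBBB
After op 3 fill(2,2,B) [1 cells changed]:
YBBBBBBBB
BBBBBBBBB
BBBBBBBBB
RGRBYYYBB
RRRBBBBBB
After op 4 paint(0,3,W):
YBBWBBBBB
BBBBBBBBB
BBBBBBBBB
RGRBYYYBB
RRRBBBBBB
After op 5 paint(0,8,K):
YBBWBBBBK
BBBBBBBBB
BBBBBBBBB
RGRBYYYBB
RRRBBBBBB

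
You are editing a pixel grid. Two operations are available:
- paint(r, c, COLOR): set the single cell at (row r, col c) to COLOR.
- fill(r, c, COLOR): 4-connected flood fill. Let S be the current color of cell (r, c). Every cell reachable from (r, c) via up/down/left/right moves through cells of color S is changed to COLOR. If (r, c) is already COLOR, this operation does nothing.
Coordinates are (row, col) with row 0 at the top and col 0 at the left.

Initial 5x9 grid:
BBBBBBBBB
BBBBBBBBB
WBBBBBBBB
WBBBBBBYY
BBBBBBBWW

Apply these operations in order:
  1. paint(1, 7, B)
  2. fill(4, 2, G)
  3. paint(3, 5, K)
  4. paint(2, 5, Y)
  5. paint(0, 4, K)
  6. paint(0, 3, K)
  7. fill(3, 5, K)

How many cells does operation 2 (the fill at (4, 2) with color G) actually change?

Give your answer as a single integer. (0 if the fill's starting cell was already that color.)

After op 1 paint(1,7,B):
BBBBBBBBB
BBBBBBBBB
WBBBBBBBB
WBBBBBBYY
BBBBBBBWW
After op 2 fill(4,2,G) [39 cells changed]:
GGGGGGGGG
GGGGGGGGG
WGGGGGGGG
WGGGGGGYY
GGGGGGGWW

Answer: 39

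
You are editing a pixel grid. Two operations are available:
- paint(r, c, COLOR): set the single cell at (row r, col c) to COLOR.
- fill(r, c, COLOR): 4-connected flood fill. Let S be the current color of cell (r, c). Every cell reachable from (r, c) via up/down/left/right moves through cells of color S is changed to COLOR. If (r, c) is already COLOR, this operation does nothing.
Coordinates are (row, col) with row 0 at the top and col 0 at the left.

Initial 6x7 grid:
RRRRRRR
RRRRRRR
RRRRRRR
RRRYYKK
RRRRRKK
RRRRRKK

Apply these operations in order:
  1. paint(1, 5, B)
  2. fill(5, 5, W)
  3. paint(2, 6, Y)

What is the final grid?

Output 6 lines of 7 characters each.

After op 1 paint(1,5,B):
RRRRRRR
RRRRRBR
RRRRRRR
RRRYYKK
RRRRRKK
RRRRRKK
After op 2 fill(5,5,W) [6 cells changed]:
RRRRRRR
RRRRRBR
RRRRRRR
RRRYYWW
RRRRRWW
RRRRRWW
After op 3 paint(2,6,Y):
RRRRRRR
RRRRRBR
RRRRRRY
RRRYYWW
RRRRRWW
RRRRRWW

Answer: RRRRRRR
RRRRRBR
RRRRRRY
RRRYYWW
RRRRRWW
RRRRRWW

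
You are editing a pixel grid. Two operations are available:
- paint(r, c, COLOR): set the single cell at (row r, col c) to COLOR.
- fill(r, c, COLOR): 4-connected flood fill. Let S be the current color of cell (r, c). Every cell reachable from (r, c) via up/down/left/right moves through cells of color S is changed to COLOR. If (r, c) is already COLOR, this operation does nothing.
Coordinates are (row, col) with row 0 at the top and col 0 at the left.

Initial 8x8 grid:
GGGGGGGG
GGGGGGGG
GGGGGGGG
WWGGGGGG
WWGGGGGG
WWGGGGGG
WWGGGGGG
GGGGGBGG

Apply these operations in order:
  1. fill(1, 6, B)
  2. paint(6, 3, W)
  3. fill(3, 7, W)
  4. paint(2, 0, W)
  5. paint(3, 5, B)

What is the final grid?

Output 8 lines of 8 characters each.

After op 1 fill(1,6,B) [55 cells changed]:
BBBBBBBB
BBBBBBBB
BBBBBBBB
WWBBBBBB
WWBBBBBB
WWBBBBBB
WWBBBBBB
BBBBBBBB
After op 2 paint(6,3,W):
BBBBBBBB
BBBBBBBB
BBBBBBBB
WWBBBBBB
WWBBBBBB
WWBBBBBB
WWBWBBBB
BBBBBBBB
After op 3 fill(3,7,W) [55 cells changed]:
WWWWWWWW
WWWWWWWW
WWWWWWWW
WWWWWWWW
WWWWWWWW
WWWWWWWW
WWWWWWWW
WWWWWWWW
After op 4 paint(2,0,W):
WWWWWWWW
WWWWWWWW
WWWWWWWW
WWWWWWWW
WWWWWWWW
WWWWWWWW
WWWWWWWW
WWWWWWWW
After op 5 paint(3,5,B):
WWWWWWWW
WWWWWWWW
WWWWWWWW
WWWWWBWW
WWWWWWWW
WWWWWWWW
WWWWWWWW
WWWWWWWW

Answer: WWWWWWWW
WWWWWWWW
WWWWWWWW
WWWWWBWW
WWWWWWWW
WWWWWWWW
WWWWWWWW
WWWWWWWW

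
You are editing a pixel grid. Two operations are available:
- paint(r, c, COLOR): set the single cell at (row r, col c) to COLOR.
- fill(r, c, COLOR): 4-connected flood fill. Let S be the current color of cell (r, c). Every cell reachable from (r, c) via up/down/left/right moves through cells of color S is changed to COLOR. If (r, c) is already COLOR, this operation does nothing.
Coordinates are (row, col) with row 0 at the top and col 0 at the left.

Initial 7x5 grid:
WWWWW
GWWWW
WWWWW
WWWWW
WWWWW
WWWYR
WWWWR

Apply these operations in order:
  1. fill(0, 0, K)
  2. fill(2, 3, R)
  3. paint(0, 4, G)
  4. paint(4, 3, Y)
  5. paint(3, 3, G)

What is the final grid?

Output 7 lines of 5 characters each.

Answer: RRRRG
GRRRR
RRRRR
RRRGR
RRRYR
RRRYR
RRRRR

Derivation:
After op 1 fill(0,0,K) [31 cells changed]:
KKKKK
GKKKK
KKKKK
KKKKK
KKKKK
KKKYR
KKKKR
After op 2 fill(2,3,R) [31 cells changed]:
RRRRR
GRRRR
RRRRR
RRRRR
RRRRR
RRRYR
RRRRR
After op 3 paint(0,4,G):
RRRRG
GRRRR
RRRRR
RRRRR
RRRRR
RRRYR
RRRRR
After op 4 paint(4,3,Y):
RRRRG
GRRRR
RRRRR
RRRRR
RRRYR
RRRYR
RRRRR
After op 5 paint(3,3,G):
RRRRG
GRRRR
RRRRR
RRRGR
RRRYR
RRRYR
RRRRR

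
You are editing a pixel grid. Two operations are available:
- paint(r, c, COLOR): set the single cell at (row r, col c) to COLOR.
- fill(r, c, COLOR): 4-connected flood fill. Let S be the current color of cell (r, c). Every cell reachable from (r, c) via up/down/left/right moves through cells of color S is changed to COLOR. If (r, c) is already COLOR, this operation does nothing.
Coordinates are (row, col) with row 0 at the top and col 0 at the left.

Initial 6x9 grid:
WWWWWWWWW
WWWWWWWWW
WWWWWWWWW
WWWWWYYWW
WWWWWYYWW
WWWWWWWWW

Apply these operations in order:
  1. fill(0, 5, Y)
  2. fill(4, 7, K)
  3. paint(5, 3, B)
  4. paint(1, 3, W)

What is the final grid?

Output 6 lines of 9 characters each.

After op 1 fill(0,5,Y) [50 cells changed]:
YYYYYYYYY
YYYYYYYYY
YYYYYYYYY
YYYYYYYYY
YYYYYYYYY
YYYYYYYYY
After op 2 fill(4,7,K) [54 cells changed]:
KKKKKKKKK
KKKKKKKKK
KKKKKKKKK
KKKKKKKKK
KKKKKKKKK
KKKKKKKKK
After op 3 paint(5,3,B):
KKKKKKKKK
KKKKKKKKK
KKKKKKKKK
KKKKKKKKK
KKKKKKKKK
KKKBKKKKK
After op 4 paint(1,3,W):
KKKKKKKKK
KKKWKKKKK
KKKKKKKKK
KKKKKKKKK
KKKKKKKKK
KKKBKKKKK

Answer: KKKKKKKKK
KKKWKKKKK
KKKKKKKKK
KKKKKKKKK
KKKKKKKKK
KKKBKKKKK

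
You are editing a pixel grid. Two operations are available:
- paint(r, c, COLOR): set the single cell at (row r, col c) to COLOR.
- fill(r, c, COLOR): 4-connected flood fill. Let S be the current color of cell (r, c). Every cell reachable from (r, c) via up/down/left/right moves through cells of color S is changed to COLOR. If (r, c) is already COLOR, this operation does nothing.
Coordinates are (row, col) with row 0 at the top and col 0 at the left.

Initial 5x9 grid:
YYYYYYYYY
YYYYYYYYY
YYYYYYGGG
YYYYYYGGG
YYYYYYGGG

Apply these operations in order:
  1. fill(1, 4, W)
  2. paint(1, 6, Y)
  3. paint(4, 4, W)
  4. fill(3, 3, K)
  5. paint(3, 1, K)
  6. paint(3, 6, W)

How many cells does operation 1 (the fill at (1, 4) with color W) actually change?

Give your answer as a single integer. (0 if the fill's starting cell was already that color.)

After op 1 fill(1,4,W) [36 cells changed]:
WWWWWWWWW
WWWWWWWWW
WWWWWWGGG
WWWWWWGGG
WWWWWWGGG

Answer: 36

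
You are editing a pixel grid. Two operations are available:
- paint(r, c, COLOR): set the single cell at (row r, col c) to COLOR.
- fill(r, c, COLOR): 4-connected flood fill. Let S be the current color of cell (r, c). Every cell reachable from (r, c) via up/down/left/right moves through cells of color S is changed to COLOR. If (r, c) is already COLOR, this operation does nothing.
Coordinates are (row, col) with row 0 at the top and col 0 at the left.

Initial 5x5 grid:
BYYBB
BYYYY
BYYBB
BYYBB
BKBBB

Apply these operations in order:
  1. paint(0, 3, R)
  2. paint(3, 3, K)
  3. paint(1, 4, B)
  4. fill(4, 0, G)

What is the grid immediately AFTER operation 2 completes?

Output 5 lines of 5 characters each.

After op 1 paint(0,3,R):
BYYRB
BYYYY
BYYBB
BYYBB
BKBBB
After op 2 paint(3,3,K):
BYYRB
BYYYY
BYYBB
BYYKB
BKBBB

Answer: BYYRB
BYYYY
BYYBB
BYYKB
BKBBB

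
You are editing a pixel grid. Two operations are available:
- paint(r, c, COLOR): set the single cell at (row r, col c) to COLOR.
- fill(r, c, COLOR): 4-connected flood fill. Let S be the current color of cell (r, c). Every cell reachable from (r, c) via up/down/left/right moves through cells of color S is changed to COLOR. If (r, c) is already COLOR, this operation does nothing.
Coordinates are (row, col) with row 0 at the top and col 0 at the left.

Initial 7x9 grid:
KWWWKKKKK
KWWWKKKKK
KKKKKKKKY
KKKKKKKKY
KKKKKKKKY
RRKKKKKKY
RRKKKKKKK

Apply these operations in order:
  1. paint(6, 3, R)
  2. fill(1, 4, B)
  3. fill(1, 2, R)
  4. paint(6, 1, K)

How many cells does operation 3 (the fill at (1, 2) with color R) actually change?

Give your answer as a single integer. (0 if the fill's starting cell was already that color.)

After op 1 paint(6,3,R):
KWWWKKKKK
KWWWKKKKK
KKKKKKKKY
KKKKKKKKY
KKKKKKKKY
RRKKKKKKY
RRKRKKKKK
After op 2 fill(1,4,B) [48 cells changed]:
BWWWBBBBB
BWWWBBBBB
BBBBBBBBY
BBBBBBBBY
BBBBBBBBY
RRBBBBBBY
RRBRBBBBB
After op 3 fill(1,2,R) [6 cells changed]:
BRRRBBBBB
BRRRBBBBB
BBBBBBBBY
BBBBBBBBY
BBBBBBBBY
RRBBBBBBY
RRBRBBBBB

Answer: 6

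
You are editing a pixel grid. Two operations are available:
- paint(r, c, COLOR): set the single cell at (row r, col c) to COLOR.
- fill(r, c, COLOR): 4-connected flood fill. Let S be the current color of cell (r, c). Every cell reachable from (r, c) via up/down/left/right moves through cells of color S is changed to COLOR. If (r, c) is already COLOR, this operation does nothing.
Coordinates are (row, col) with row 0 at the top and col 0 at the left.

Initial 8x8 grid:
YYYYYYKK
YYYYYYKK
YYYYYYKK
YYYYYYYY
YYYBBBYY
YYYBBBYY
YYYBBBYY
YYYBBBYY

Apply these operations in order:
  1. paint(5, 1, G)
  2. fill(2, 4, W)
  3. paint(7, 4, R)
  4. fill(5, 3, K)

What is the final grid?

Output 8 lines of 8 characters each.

Answer: WWWWWWKK
WWWWWWKK
WWWWWWKK
WWWWWWWW
WWWKKKWW
WGWKKKWW
WWWKKKWW
WWWKRKWW

Derivation:
After op 1 paint(5,1,G):
YYYYYYKK
YYYYYYKK
YYYYYYKK
YYYYYYYY
YYYBBBYY
YGYBBBYY
YYYBBBYY
YYYBBBYY
After op 2 fill(2,4,W) [45 cells changed]:
WWWWWWKK
WWWWWWKK
WWWWWWKK
WWWWWWWW
WWWBBBWW
WGWBBBWW
WWWBBBWW
WWWBBBWW
After op 3 paint(7,4,R):
WWWWWWKK
WWWWWWKK
WWWWWWKK
WWWWWWWW
WWWBBBWW
WGWBBBWW
WWWBBBWW
WWWBRBWW
After op 4 fill(5,3,K) [11 cells changed]:
WWWWWWKK
WWWWWWKK
WWWWWWKK
WWWWWWWW
WWWKKKWW
WGWKKKWW
WWWKKKWW
WWWKRKWW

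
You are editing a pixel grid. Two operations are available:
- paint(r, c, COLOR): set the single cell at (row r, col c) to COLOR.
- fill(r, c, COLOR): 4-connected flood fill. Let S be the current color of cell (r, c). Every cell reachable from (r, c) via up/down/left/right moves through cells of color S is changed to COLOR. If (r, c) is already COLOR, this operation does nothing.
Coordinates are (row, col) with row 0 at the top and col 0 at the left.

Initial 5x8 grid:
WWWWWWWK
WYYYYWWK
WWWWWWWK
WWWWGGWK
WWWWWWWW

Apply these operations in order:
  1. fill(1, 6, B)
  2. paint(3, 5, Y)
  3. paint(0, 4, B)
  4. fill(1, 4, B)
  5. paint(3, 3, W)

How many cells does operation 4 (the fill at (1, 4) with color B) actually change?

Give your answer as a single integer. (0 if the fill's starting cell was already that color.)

After op 1 fill(1,6,B) [30 cells changed]:
BBBBBBBK
BYYYYBBK
BBBBBBBK
BBBBGGBK
BBBBBBBB
After op 2 paint(3,5,Y):
BBBBBBBK
BYYYYBBK
BBBBBBBK
BBBBGYBK
BBBBBBBB
After op 3 paint(0,4,B):
BBBBBBBK
BYYYYBBK
BBBBBBBK
BBBBGYBK
BBBBBBBB
After op 4 fill(1,4,B) [4 cells changed]:
BBBBBBBK
BBBBBBBK
BBBBBBBK
BBBBGYBK
BBBBBBBB

Answer: 4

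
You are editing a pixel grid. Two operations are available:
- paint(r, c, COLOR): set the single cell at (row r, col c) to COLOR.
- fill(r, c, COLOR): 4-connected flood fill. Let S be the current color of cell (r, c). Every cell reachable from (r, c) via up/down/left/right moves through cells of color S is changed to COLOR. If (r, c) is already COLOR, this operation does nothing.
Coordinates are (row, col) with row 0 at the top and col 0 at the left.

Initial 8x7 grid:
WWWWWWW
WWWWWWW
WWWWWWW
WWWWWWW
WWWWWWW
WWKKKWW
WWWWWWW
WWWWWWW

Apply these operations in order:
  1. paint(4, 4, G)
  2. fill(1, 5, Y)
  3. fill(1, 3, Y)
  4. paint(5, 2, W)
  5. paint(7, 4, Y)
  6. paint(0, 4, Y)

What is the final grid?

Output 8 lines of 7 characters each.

Answer: YYYYYYY
YYYYYYY
YYYYYYY
YYYYYYY
YYYYGYY
YYWKKYY
YYYYYYY
YYYYYYY

Derivation:
After op 1 paint(4,4,G):
WWWWWWW
WWWWWWW
WWWWWWW
WWWWWWW
WWWWGWW
WWKKKWW
WWWWWWW
WWWWWWW
After op 2 fill(1,5,Y) [52 cells changed]:
YYYYYYY
YYYYYYY
YYYYYYY
YYYYYYY
YYYYGYY
YYKKKYY
YYYYYYY
YYYYYYY
After op 3 fill(1,3,Y) [0 cells changed]:
YYYYYYY
YYYYYYY
YYYYYYY
YYYYYYY
YYYYGYY
YYKKKYY
YYYYYYY
YYYYYYY
After op 4 paint(5,2,W):
YYYYYYY
YYYYYYY
YYYYYYY
YYYYYYY
YYYYGYY
YYWKKYY
YYYYYYY
YYYYYYY
After op 5 paint(7,4,Y):
YYYYYYY
YYYYYYY
YYYYYYY
YYYYYYY
YYYYGYY
YYWKKYY
YYYYYYY
YYYYYYY
After op 6 paint(0,4,Y):
YYYYYYY
YYYYYYY
YYYYYYY
YYYYYYY
YYYYGYY
YYWKKYY
YYYYYYY
YYYYYYY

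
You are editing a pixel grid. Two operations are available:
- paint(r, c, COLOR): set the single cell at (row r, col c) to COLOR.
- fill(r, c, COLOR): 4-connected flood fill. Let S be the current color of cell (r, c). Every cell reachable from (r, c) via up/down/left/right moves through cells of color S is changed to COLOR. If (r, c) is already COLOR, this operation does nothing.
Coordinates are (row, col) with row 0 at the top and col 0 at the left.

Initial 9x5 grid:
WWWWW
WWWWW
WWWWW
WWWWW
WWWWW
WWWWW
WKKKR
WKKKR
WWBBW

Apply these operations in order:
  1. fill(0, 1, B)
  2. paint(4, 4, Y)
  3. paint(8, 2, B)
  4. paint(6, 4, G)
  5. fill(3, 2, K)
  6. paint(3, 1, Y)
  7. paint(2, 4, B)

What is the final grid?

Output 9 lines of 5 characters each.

Answer: KKKKK
KKKKK
KKKKB
KYKKK
KKKKY
KKKKK
KKKKG
KKKKR
KKKKW

Derivation:
After op 1 fill(0,1,B) [34 cells changed]:
BBBBB
BBBBB
BBBBB
BBBBB
BBBBB
BBBBB
BKKKR
BKKKR
BBBBW
After op 2 paint(4,4,Y):
BBBBB
BBBBB
BBBBB
BBBBB
BBBBY
BBBBB
BKKKR
BKKKR
BBBBW
After op 3 paint(8,2,B):
BBBBB
BBBBB
BBBBB
BBBBB
BBBBY
BBBBB
BKKKR
BKKKR
BBBBW
After op 4 paint(6,4,G):
BBBBB
BBBBB
BBBBB
BBBBB
BBBBY
BBBBB
BKKKG
BKKKR
BBBBW
After op 5 fill(3,2,K) [35 cells changed]:
KKKKK
KKKKK
KKKKK
KKKKK
KKKKY
KKKKK
KKKKG
KKKKR
KKKKW
After op 6 paint(3,1,Y):
KKKKK
KKKKK
KKKKK
KYKKK
KKKKY
KKKKK
KKKKG
KKKKR
KKKKW
After op 7 paint(2,4,B):
KKKKK
KKKKK
KKKKB
KYKKK
KKKKY
KKKKK
KKKKG
KKKKR
KKKKW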